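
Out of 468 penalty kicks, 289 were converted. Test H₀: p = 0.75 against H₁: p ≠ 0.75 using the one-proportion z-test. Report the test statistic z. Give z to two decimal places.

p̂ = 289/468 = 0.61752.
Null standard error: √(0.75·0.25/468) = √0.000400641 = 0.020016.
z = (0.61752 − 0.75)/0.020016 = -0.13248/0.020016 = -6.62.

z = -6.62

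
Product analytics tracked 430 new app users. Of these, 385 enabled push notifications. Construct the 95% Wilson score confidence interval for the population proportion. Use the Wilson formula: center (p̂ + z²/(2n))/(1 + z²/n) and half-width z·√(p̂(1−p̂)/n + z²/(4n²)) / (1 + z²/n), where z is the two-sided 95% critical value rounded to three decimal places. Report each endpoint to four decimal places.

(0.8628, 0.9209)

p̂ = 385/430 = 0.89535; z = 1.960, so z² = 3.841600.
Denominator 1 + z²/n = 1 + 3.841600/430 = 1.008934.
Adjusted center: (0.89535 + z²/(2n))/1.008934 = 0.89185.
Radicand: p̂(1−p̂)/n + z²/(4n²) = 0.000217905 + 0.000005194 = 0.000223099.
Half-width = 1.960·√0.000223099/1.008934 = 0.02902.
Interval: 0.89185 ± 0.02902 → (0.8628, 0.9209).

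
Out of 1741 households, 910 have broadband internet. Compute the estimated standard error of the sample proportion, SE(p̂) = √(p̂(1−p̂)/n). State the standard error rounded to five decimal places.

The sample proportion is 910/1741 = 0.52269.
p̂(1−p̂) = 0.52269·0.47731 = 0.249485.
Dividing by n and taking the root: √0.000143300 = 0.01197.

SE = 0.01197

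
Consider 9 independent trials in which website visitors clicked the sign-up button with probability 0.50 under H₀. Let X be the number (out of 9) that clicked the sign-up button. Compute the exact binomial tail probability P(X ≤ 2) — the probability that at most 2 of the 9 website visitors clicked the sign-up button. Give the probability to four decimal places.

X is binomial with n = 9 and p = 0.50.
P(X ≤ 2) = C(9,0)·0.50^0·0.50^9 + C(9,1)·0.50^1·0.50^8 + C(9,2)·0.50^2·0.50^7.
= 0.001953 + 0.017578 + 0.070312 = 0.0898.

P = 0.0898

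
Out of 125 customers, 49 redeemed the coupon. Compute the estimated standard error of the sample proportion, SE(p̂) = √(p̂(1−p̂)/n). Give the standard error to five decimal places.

SE = 0.04367

The sample proportion is 49/125 = 0.39200.
p̂(1−p̂) = 0.39200·0.60800 = 0.238336.
SE = √(0.238336/125) = 0.04367.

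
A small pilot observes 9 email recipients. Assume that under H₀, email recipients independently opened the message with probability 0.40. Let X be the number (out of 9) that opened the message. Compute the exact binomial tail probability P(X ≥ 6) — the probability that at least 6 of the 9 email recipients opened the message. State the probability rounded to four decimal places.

X is binomial with n = 9 and p = 0.40.
P(X ≥ 6) = C(9,6)·0.40^6·0.60^3 + C(9,7)·0.40^7·0.60^2 + C(9,8)·0.40^8·0.60^1 + C(9,9)·0.40^9·0.60^0.
= 0.074318 + 0.021234 + 0.003539 + 0.000262 = 0.0994.

P = 0.0994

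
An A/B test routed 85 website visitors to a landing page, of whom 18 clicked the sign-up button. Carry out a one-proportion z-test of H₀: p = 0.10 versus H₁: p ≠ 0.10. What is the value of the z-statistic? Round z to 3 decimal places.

Sample proportion p̂ = 18/85 = 0.21176.
Under H₀, SE = √(p₀(1−p₀)/n) = √(0.10·0.90/85) = √0.001058824 = 0.032540.
Test statistic: z = 0.11176/0.032540 = 3.435.

z = 3.435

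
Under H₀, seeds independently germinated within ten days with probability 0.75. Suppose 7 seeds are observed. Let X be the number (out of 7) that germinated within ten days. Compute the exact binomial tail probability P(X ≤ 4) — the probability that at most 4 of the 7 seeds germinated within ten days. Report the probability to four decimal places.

P = 0.2436

X is binomial with n = 7 and p = 0.75.
P(X ≤ 4) = Σ_{j=0}^{4} C(7,j)·0.75^j·0.25^{7−j}.
= 0.000061 + 0.001282 + 0.011536 + 0.057678 + 0.173035 = 0.2436.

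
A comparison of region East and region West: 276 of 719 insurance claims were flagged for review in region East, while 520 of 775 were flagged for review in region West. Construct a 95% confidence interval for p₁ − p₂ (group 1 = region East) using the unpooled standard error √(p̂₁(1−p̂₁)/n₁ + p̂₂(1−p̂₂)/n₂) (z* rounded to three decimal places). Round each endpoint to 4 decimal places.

(-0.3357, -0.2385)

p̂₁ = 276/719 = 0.38387, p̂₂ = 520/775 = 0.67097; p̂₁ − p̂₂ = -0.28710.
SE = √(0.000328947 + 0.000284865) = √0.000613812 = 0.024775.
The 95% critical value is z* = 1.960. Margin of error = 0.04856.
CI: -0.28710 ± 0.04856 = (-0.3357, -0.2385).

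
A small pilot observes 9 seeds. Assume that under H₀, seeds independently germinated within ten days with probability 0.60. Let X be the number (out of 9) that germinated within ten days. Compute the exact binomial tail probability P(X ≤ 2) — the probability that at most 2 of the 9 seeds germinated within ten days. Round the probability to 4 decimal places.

P = 0.0250

X ~ Binomial(n=9, p=0.60).
P(X ≤ 2) = C(9,0)·0.60^0·0.40^9 + C(9,1)·0.60^1·0.40^8 + C(9,2)·0.60^2·0.40^7.
= 0.000262 + 0.003539 + 0.021234 = 0.0250.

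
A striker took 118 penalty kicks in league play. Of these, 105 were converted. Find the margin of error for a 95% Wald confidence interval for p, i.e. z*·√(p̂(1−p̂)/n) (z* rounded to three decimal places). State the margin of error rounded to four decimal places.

ME = 0.0565

Sample proportion p̂ = 105/118 = 0.88983.
SE = √(p̂(1−p̂)/n) = √(0.098032/118) = 0.028823.
z* = 1.960 at the 95% level.
ME = 1.960·0.028823 = 0.0565.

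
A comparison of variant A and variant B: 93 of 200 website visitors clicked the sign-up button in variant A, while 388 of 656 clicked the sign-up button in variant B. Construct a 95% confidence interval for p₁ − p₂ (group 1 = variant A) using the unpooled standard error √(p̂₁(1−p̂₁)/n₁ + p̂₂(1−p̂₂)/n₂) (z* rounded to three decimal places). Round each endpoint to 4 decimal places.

p̂₁ = 93/200 = 0.46500, p̂₂ = 388/656 = 0.59146; p̂₁ − p̂₂ = -0.12646.
Unpooled SE = √(p̂₁(1−p̂₁)/n₁ + p̂₂(1−p̂₂)/n₂) = √(0.001243875 + 0.000368345) = 0.040152.
z* = 1.960 at the 95% level. Margin of error = 0.07870.
So the interval runs from -0.2052 to -0.0478.

(-0.2052, -0.0478)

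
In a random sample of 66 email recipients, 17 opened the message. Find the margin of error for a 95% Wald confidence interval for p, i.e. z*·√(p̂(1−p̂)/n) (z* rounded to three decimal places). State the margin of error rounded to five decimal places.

ME = 0.10550

Sample proportion p̂ = 17/66 = 0.25758.
SE = √(p̂(1−p̂)/n) = √(0.191230/66) = 0.053828.
z* = 1.960 at the 95% level.
So ME = 0.10550.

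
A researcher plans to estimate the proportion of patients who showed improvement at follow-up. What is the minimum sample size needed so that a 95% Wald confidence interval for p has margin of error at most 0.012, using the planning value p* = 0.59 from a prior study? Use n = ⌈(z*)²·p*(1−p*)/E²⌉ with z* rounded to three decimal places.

The 95% critical value is z* = 1.960.
p*(1−p*) = 0.2419.
(z*)²·p*(1−p*)/E² = 3.841600·0.2419/0.000144 = 6453.354.
Rounding up, n = 6454.

n = 6454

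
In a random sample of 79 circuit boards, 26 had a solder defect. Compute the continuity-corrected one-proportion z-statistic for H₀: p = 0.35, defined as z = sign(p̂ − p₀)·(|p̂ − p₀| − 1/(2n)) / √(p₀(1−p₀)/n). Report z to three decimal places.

With x = 26 successes in n = 79, p̂ = 0.32911. p̂ − p₀ = -0.020886.
1/(2n) = 0.006329.
Corrected numerator: |-0.020886| − 0.006329 = 0.014557.
Under H₀, SE = √(p₀(1−p₀)/n) = √(0.35·0.65/79) = √0.002879747 = 0.053663.
z = −0.014557/0.053663 = -0.271.

z = -0.271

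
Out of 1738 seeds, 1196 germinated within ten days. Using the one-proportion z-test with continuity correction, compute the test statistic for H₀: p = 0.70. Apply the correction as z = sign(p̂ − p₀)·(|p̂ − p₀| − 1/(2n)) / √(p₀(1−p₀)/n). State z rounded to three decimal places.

z = -1.052

p̂ = 1196/1738 = 0.68815. p̂ − p₀ = -0.011853.
1/(2n) = 0.000288.
Corrected numerator: |-0.011853| − 0.000288 = 0.011565.
Under H₀, SE = √(p₀(1−p₀)/n) = √(0.70·0.30/1738) = √0.000120829 = 0.010992.
z = (−)0.011565/0.010992 = -1.052.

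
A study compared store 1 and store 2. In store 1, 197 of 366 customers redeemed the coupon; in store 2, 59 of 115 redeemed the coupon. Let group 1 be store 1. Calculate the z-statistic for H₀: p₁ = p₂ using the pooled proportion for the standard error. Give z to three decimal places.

z = 0.473

Sample proportions: p̂₁ = 197/366 = 0.53825 and p̂₂ = 59/115 = 0.51304.
Pooled p̂ = (197+59)/(366+115) = 256/481 = 0.53222.
SE = √[p̂(1−p̂)(1/n₁+1/n₂)] = √[0.53222·0.46778·(1/366+1/115)] ≈ 0.053340.
z = 0.02521/0.053340 = 0.473.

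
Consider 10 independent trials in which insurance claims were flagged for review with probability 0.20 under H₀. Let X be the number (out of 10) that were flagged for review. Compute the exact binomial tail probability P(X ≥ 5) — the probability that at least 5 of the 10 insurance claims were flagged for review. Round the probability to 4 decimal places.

X is binomial with n = 10 and p = 0.20.
P(X ≥ 5) = Σ_{j=5}^{10} C(10,j)·0.20^j·0.80^{10−j}.
= 0.026424 + 0.005505 + 0.000786 + 0.000074 + 0.000004 + 0.000000 = 0.0328.

P = 0.0328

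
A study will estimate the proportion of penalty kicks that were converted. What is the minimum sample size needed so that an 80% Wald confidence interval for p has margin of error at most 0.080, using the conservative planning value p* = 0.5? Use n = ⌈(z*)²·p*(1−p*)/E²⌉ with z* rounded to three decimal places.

n = 65

z* = 1.282 at the 80% level.
p*(1−p*) = 0.2500.
Required n before rounding: 1.643524 × 0.2500 / 0.080² = 64.200.
⌈64.200⌉ = 65.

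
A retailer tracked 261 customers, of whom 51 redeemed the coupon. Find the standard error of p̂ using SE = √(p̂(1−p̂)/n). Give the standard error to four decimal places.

SE = 0.0245

The sample proportion is 51/261 = 0.19540.
p̂(1−p̂) = 0.157219.
SE = √(0.157219/261) = 0.0245.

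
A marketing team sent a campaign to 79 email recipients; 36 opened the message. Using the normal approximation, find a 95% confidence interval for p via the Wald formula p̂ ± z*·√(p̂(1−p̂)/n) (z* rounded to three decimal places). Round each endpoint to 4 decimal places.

(0.3459, 0.5655)

The sample proportion is 36/79 = 0.45570.
Standard error of p̂: √(0.248037/79) = √0.003139711 = 0.056033.
The 95% critical value is z* = 1.960.
Margin = 1.960·0.056033 = 0.10982.
CI: 0.45570 ± 0.10982 = (0.3459, 0.5655).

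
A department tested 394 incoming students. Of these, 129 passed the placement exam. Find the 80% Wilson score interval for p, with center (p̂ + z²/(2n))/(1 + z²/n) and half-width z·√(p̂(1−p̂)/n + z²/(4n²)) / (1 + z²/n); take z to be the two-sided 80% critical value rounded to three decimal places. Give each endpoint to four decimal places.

p̂ = 129/394 = 0.32741; z = 1.282, so z² = 1.643524.
1 + z²/n = 1.004171.
Adjusted center: (0.32741 + z²/(2n))/1.004171 = 0.32813.
Radicand: p̂(1−p̂)/n + z²/(4n²) = 0.000558916 + 0.000002647 = 0.000561563.
Half-width = 1.282·√0.000561563/1.004171 = 0.03025.
CI: 0.32813 ± 0.03025 = (0.2979, 0.3584).

(0.2979, 0.3584)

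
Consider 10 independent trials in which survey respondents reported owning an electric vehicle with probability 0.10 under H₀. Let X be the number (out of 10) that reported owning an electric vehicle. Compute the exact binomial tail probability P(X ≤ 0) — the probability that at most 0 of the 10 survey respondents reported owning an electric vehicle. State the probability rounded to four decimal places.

X is binomial with n = 10 and p = 0.10.
P(X ≤ 0) = C(10,0)·0.10^0·0.90^10.
= 0.348678 = 0.3487.

P = 0.3487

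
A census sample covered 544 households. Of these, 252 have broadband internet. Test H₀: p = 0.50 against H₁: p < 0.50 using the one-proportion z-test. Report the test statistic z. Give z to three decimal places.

With x = 252 successes in n = 544, p̂ = 0.46324.
Under H₀, SE = √(p₀(1−p₀)/n) = √(0.50·0.50/544) = √0.000459559 = 0.021437.
Test statistic: z = -0.03676/0.021437 = -1.715.

z = -1.715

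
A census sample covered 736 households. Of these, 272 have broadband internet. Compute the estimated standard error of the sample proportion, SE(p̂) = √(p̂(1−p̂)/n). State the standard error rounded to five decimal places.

SE = 0.01779

The sample proportion is 272/736 = 0.36957.
p̂(1−p̂) = 0.232988.
SE = √(0.232988/736) = 0.01779.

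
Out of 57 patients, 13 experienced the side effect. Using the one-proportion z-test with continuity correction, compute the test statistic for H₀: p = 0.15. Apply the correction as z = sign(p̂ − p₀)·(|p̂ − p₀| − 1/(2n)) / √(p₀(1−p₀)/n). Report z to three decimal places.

The sample proportion is 13/57 = 0.22807. p̂ − p₀ = 0.078070.
Continuity correction 1/(2n) = 1/114 = 0.008772.
Corrected numerator: |0.078070| − 0.008772 = 0.069298.
Under H₀, SE = √(p₀(1−p₀)/n) = √(0.15·0.85/57) = √0.002236842 = 0.047295.
z = (+)0.069298/0.047295 = 1.465.

z = 1.465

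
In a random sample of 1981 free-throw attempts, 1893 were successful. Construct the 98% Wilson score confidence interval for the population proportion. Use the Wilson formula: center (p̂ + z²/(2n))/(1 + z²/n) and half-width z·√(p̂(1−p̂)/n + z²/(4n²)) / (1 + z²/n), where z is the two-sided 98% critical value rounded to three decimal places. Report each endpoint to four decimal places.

(0.9435, 0.9652)

Here p̂ = 1893/1981 = 0.95558 and z = 2.326 (z² = 5.410276).
Denominator 1 + z²/n = 1 + 5.410276/1981 = 1.002731.
Center = (0.95558 + 0.001366)/1.002731 = 0.95434.
Radicand: p̂(1−p̂)/n + z²/(4n²) = 0.000021428 + 0.000000345 = 0.000021773.
Half-width = 2.326·√0.000021773/1.002731 = 0.01082.
So the interval runs from 0.9435 to 0.9652.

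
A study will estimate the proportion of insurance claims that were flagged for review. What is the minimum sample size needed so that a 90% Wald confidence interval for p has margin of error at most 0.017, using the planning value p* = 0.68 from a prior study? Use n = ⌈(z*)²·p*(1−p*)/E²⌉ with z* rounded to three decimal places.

z* = 1.645 at the 90% level.
p*(1−p*) = 0.2176.
(z*)²·p*(1−p*)/E² = 2.706025·0.2176/0.000289 = 2037.478.
⌈2037.478⌉ = 2038.

n = 2038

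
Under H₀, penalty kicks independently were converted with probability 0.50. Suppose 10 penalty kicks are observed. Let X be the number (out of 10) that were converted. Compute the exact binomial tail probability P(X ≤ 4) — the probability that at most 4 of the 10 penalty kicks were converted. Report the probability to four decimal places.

P = 0.3770

X ~ Binomial(n=10, p=0.50).
P(X ≤ 4) = Σ_{j=0}^{4} C(10,j)·0.50^j·0.50^{10−j}.
= 0.000977 + 0.009766 + 0.043945 + 0.117188 + 0.205078 = 0.3770.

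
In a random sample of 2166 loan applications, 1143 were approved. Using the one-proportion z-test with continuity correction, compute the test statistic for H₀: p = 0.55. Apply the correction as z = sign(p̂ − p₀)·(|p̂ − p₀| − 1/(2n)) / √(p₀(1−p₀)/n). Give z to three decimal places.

z = -2.064

The sample proportion is 1143/2166 = 0.52770. p̂ − p₀ = -0.022299.
1/(2n) = 0.000231.
Corrected numerator: |-0.022299| − 0.000231 = 0.022068.
Under H₀, SE = √(p₀(1−p₀)/n) = √(0.55·0.45/2166) = √0.000114266 = 0.010690.
z = −0.022068/0.010690 = -2.064.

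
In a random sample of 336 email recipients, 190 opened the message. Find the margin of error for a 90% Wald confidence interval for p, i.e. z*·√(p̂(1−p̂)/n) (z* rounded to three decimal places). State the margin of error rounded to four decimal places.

ME = 0.0445

The sample proportion is 190/336 = 0.56548.
Standard error of p̂: √(0.245713/336) = √0.000731288 = 0.027042.
z* = 1.645 at the 90% level.
Margin of error = z*·SE = 1.645 × 0.027042 = 0.0445.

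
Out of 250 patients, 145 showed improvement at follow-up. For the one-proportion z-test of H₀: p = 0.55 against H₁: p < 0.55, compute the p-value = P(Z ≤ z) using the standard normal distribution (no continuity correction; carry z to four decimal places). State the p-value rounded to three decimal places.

p-value = 0.830

With x = 145 successes in n = 250, p̂ = 0.58000.
Null standard error: √(0.55·0.45/250) = √0.000990000 = 0.031464.
z = (p̂ − p₀)/SE = (145/250 − 0.55)/0.031464 ≈ 0.9535.
p-value = P(Z ≤ z) with z = 0.9535 → 0.830.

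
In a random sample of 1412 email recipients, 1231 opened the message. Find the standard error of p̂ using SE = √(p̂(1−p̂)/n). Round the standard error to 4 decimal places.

p̂ = 1231/1412 = 0.87181.
p̂(1−p̂) = 0.111757.
SE = √(0.111757/1412) = 0.0089.

SE = 0.0089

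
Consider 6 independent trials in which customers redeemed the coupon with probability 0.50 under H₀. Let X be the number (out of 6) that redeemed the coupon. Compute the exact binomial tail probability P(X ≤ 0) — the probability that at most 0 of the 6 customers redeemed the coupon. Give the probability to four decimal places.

P = 0.0156

X ~ Binomial(n=6, p=0.50).
P(X ≤ 0) = C(6,0)·0.50^0·0.50^6.
= 0.015625 = 0.0156.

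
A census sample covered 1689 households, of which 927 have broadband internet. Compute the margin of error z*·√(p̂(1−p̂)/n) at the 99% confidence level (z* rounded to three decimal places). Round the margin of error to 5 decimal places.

ME = 0.03119

Sample proportion p̂ = 927/1689 = 0.54885.
SE(p̂) = √(0.54885·0.45115/1689) = 0.012108.
z* = 2.576 at the 99% level.
ME = 2.576·0.012108 = 0.03119.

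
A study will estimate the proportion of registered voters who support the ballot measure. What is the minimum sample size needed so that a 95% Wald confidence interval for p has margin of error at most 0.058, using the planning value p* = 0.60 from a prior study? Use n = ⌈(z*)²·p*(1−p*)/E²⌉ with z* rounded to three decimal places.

z* = 1.960 at the 95% level.
p*(1−p*) = 0.60·0.40 = 0.2400.
(z*)²·p*(1−p*)/E² = 3.841600·0.2400/0.003364 = 274.074.
⌈274.074⌉ = 275.

n = 275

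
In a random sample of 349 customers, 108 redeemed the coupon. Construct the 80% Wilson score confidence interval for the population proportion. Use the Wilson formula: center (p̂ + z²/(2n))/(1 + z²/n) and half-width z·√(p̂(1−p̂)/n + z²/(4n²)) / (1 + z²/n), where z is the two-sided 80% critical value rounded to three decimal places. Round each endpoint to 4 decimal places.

p̂ = 108/349 = 0.30946; z = 1.282, so z² = 1.643524.
1 + z²/n = 1.004709.
Adjusted center: (0.30946 + z²/(2n))/1.004709 = 0.31035.
Radicand: p̂(1−p̂)/n + z²/(4n²) = 0.000612300 + 0.000003373 = 0.000615673.
Half-width = 1.282·√0.000615673/1.004709 = 0.03166.
CI: 0.31035 ± 0.03166 = (0.2787, 0.3420).

(0.2787, 0.3420)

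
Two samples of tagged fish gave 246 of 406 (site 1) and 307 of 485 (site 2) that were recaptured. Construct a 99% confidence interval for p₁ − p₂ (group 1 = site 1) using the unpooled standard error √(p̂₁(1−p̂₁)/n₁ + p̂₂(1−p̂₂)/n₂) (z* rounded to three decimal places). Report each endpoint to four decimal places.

p̂₁ = 246/406 = 0.60591, p̂₂ = 307/485 = 0.63299; p̂₁ − p̂₂ = -0.02708.
Unpooled SE = √(p̂₁(1−p̂₁)/n₁ + p̂₂(1−p̂₂)/n₂) = √(0.000588135 + 0.000478997) = 0.032667.
z* = 2.576 at the 99% level. Margin = 2.576·0.032667 = 0.08415.
So the interval runs from -0.1112 to 0.0571.

(-0.1112, 0.0571)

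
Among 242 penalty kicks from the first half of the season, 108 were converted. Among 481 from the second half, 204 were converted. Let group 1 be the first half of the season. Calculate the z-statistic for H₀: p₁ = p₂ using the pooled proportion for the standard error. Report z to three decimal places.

p̂₁ = 108/242 = 0.44628, p̂₂ = 204/481 = 0.42412.
Pooling: p̂ = 312/723 = 0.43154.
Pooled SE = √[0.2453126·0.00621123] ≈ 0.039035.
z = (p̂₁ − p̂₂)/SE = (0.44628 − 0.42412)/0.039035 = 0.02216/0.039035 = 0.568.

z = 0.568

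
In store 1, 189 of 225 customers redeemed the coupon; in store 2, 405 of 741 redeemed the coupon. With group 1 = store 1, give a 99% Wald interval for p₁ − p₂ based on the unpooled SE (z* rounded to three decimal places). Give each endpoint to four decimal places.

p̂₁ = 0.84000, p̂₂ = 0.54656, so the observed difference is 0.29344.
Unpooled SE = √(p̂₁(1−p̂₁)/n₁ + p̂₂(1−p̂₂)/n₂) = √(0.000597333 + 0.000334457) = 0.030525.
The 99% critical value is z* = 2.576. Margin of error = 0.07863.
Interval: 0.29344 ± 0.07863 → (0.2148, 0.3721).

(0.2148, 0.3721)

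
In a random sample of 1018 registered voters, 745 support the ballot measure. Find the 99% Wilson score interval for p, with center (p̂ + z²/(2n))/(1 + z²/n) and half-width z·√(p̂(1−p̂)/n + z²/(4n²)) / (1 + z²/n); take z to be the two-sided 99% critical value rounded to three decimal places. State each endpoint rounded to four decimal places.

(0.6946, 0.7660)

p̂ = 745/1018 = 0.73183; z = 2.576, so z² = 6.635776.
Denominator 1 + z²/n = 1 + 6.635776/1018 = 1.006518.
Adjusted center: (0.73183 + z²/(2n))/1.006518 = 0.73033.
Radicand: p̂(1−p̂)/n + z²/(4n²) = 0.000192786 + 0.000001601 = 0.000194387.
Half-width = z·√(radicand)/denom = 2.576·0.013942/1.006518 = 0.03568.
Interval: 0.73033 ± 0.03568 → (0.6946, 0.7660).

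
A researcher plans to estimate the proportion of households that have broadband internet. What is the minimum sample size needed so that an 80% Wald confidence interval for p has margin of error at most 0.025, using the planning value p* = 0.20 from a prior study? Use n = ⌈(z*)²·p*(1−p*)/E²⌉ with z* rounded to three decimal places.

n = 421

z* = 1.282 at the 80% level.
p*(1−p*) = 0.20·0.80 = 0.1600.
(z*)²·p*(1−p*)/E² = 1.643524·0.1600/0.000625 = 420.742.
Rounding up, n = 421.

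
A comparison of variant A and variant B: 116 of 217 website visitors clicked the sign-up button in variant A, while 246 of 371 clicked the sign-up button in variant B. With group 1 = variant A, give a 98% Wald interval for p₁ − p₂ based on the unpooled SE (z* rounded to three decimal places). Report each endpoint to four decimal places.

(-0.2258, -0.0312)

p̂₁ = 0.53456, p̂₂ = 0.66307, so the observed difference is -0.12851.
Unpooled SE = √(p̂₁(1−p̂₁)/n₁ + p̂₂(1−p̂₂)/n₂) = √(0.001146569 + 0.000602176) = 0.041818.
The 98% critical value is z* = 2.326. Margin of error = 0.09727.
CI: -0.12851 ± 0.09727 = (-0.2258, -0.0312).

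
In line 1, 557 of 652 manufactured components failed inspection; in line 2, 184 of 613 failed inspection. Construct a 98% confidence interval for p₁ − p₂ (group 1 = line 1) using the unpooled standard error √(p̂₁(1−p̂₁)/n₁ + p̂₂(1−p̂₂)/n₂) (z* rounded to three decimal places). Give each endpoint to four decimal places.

p̂₁ = 557/652 = 0.85429, p̂₂ = 184/613 = 0.30016; p̂₁ − p̂₂ = 0.55413.
Unpooled SE = √(p̂₁(1−p̂₁)/n₁ + p̂₂(1−p̂₂)/n₂) = √(0.000190913 + 0.000342684) = 0.023100.
The 98% critical value is z* = 2.326. Margin = 2.326·0.023100 = 0.05373.
CI: 0.55413 ± 0.05373 = (0.5004, 0.6079).

(0.5004, 0.6079)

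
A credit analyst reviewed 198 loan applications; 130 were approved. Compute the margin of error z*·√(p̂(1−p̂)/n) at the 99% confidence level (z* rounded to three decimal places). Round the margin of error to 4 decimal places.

The sample proportion is 130/198 = 0.65657.
SE(p̂) = √(0.65657·0.34343/198) = 0.033746.
z* = 2.576 at the 99% level.
So ME = 0.0869.

ME = 0.0869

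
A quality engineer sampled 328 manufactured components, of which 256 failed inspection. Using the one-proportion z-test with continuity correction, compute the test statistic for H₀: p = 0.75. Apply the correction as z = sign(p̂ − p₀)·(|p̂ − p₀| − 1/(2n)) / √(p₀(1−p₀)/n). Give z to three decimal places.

The sample proportion is 256/328 = 0.78049. p̂ − p₀ = 0.030488.
1/(2n) = 0.001524.
Corrected numerator: |0.030488| − 0.001524 = 0.028964.
Under H₀, SE = √(p₀(1−p₀)/n) = √(0.75·0.25/328) = √0.000571646 = 0.023909.
z = (+)0.028964/0.023909 = 1.211.

z = 1.211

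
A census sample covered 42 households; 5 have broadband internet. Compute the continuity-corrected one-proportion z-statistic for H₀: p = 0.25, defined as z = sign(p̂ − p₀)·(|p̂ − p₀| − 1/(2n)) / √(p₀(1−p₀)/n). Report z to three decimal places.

z = -1.782

p̂ = 5/42 = 0.11905. p̂ − p₀ = -0.130952.
1/(2n) = 0.011905.
Corrected numerator: |-0.130952| − 0.011905 = 0.119047.
SE₀ = √(0.25·0.75/42) = 0.066815.
z = −0.119047/0.066815 = -1.782.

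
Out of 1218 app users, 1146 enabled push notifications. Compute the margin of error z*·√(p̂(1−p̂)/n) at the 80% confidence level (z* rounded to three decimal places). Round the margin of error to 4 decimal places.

ME = 0.0087

p̂ = 1146/1218 = 0.94089.
SE = √(p̂(1−p̂)/n) = √(0.055619/1218) = 0.006758.
For 80% confidence, z* = 1.282.
So ME = 0.0087.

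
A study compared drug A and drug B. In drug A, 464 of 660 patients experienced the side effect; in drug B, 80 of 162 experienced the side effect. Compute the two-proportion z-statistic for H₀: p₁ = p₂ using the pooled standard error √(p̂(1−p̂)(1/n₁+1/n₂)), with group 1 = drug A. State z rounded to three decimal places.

Sample proportions: p̂₁ = 464/660 = 0.70303 and p̂₂ = 80/162 = 0.49383.
Pooled p̂ = (464+80)/(660+162) = 544/822 = 0.66180.
SE = √[p̂(1−p̂)(1/n₁+1/n₂)] = √[0.66180·0.33820·(1/660+1/162)] ≈ 0.041482.
z = (p̂₁ − p̂₂)/SE = (0.70303 − 0.49383)/0.041482 = 0.20920/0.041482 = 5.043.

z = 5.043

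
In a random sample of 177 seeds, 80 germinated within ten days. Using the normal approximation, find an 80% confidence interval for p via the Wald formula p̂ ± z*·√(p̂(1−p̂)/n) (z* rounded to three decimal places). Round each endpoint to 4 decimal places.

(0.4040, 0.4999)

Sample proportion p̂ = 80/177 = 0.45198.
SE = √(p̂(1−p̂)/n) = √(0.247694/177) = 0.037409.
For 80% confidence, z* = 1.282.
Margin of error: 1.282 × 0.037409 = 0.04796.
CI: 0.45198 ± 0.04796 = (0.4040, 0.4999).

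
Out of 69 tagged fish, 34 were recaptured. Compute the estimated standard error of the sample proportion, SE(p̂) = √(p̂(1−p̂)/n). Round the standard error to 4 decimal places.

The sample proportion is 34/69 = 0.49275.
p̂(1−p̂) = 0.249947.
SE = √(0.249947/69) = √0.003622420 = 0.0602.

SE = 0.0602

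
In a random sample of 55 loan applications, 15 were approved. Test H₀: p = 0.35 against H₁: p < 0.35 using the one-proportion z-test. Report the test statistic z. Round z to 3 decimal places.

z = -1.201

Sample proportion p̂ = 15/55 = 0.27273.
Null standard error: √(0.35·0.65/55) = √0.004136364 = 0.064315.
z = (p̂ − p₀)/SE = (0.27273 − 0.35)/0.064315 = -1.201.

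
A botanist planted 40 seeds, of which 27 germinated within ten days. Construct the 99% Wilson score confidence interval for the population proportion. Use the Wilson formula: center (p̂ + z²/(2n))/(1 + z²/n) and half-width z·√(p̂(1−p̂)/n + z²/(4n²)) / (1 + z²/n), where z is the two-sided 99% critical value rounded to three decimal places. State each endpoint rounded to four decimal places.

(0.4717, 0.8285)

Here p̂ = 27/40 = 0.67500 and z = 2.576 (z² = 6.635776).
Denominator 1 + z²/n = 1 + 6.635776/40 = 1.165894.
Center = (0.67500 + 0.082947)/1.165894 = 0.65010.
Radicand: p̂(1−p̂)/n + z²/(4n²) = 0.005484375 + 0.001036840 = 0.006521215.
Half-width = 2.576·√0.006521215/1.165894 = 0.17842.
CI: 0.65010 ± 0.17842 = (0.4717, 0.8285).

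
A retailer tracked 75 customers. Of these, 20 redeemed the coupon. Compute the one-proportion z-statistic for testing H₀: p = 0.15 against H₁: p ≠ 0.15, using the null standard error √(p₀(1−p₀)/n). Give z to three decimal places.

Sample proportion p̂ = 20/75 = 0.26667.
Null standard error: √(0.15·0.85/75) = √0.001700000 = 0.041231.
z = (p̂ − p₀)/SE = (0.26667 − 0.15)/0.041231 = 2.830.

z = 2.830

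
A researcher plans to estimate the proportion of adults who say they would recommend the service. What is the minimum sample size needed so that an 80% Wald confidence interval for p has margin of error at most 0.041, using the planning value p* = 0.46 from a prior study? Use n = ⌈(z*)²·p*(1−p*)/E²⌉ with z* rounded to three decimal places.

n = 243

z* = 1.282 at the 80% level.
p*(1−p*) = 0.46·0.54 = 0.2484.
(z*)²·p*(1−p*)/E² = 1.643524·0.2484/0.001681 = 242.862.
Rounding up, n = 243.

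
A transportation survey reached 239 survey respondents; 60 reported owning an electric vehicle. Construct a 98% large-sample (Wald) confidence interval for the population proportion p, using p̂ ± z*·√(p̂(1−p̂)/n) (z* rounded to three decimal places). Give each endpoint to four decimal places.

(0.1858, 0.3163)

Sample proportion p̂ = 60/239 = 0.25105.
Standard error of p̂: √(0.188022/239) = √0.000786703 = 0.028048.
z* = 2.326 at the 98% level.
Margin = 2.326·0.028048 = 0.06524.
So the interval runs from 0.1858 to 0.3163.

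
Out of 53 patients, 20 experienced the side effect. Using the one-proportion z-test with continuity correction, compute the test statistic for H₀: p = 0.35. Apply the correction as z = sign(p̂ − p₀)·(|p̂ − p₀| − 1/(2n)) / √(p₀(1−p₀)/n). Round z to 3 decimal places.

z = 0.274

The sample proportion is 20/53 = 0.37736. p̂ − p₀ = 0.027358.
1/(2n) = 0.009434.
Corrected numerator: |0.027358| − 0.009434 = 0.017924.
SE₀ = √(0.35·0.65/53) = 0.065517.
z = (+)0.017924/0.065517 = 0.274.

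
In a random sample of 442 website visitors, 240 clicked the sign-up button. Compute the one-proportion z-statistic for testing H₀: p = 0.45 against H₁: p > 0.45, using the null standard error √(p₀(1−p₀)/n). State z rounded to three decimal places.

Sample proportion p̂ = 240/442 = 0.54299.
Under H₀, SE = √(p₀(1−p₀)/n) = √(0.45·0.55/442) = √0.000559955 = 0.023663.
Test statistic: z = 0.09299/0.023663 = 3.930.

z = 3.930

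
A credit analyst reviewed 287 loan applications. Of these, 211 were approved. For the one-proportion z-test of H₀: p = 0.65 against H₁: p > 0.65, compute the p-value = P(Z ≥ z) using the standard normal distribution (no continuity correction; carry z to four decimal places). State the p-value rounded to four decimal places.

p-value = 0.0012

The sample proportion is 211/287 = 0.73519.
SE₀ = √(0.65·0.35/287) = 0.028155.
Test statistic (full precision, shown to 4 dp): z = (211/287 − 0.65)/SE₀ ≈ 3.0258.
p-value = P(Z ≥ z) with z = 3.0258 → 0.0012.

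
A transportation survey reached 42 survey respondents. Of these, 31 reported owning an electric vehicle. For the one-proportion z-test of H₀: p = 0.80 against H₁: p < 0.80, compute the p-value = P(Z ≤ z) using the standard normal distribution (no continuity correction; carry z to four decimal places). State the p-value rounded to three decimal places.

p-value = 0.158

With x = 31 successes in n = 42, p̂ = 0.73810.
Null standard error: √(0.80·0.20/42) = √0.003809524 = 0.061721.
Test statistic (full precision, shown to 4 dp): z = (31/42 − 0.80)/SE₀ ≈ -1.0030.
p-value = P(Z ≤ z) with z = -1.0030 → 0.158.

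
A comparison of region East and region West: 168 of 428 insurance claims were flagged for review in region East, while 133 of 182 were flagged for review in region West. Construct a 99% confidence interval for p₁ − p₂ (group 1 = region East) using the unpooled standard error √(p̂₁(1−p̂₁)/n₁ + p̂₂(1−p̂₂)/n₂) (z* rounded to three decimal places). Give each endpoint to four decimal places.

(-0.4425, -0.2340)

p̂₁ = 0.39252, p̂₂ = 0.73077, so the observed difference is -0.33825.
SE = √(0.000557123 + 0.001081020) = √0.001638143 = 0.040474.
z* = 2.576 at the 99% level. Margin of error = 0.10426.
Interval: -0.33825 ± 0.10426 → (-0.4425, -0.2340).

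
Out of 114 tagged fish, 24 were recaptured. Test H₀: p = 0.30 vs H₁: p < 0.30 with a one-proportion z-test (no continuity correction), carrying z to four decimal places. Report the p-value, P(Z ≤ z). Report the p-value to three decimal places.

p-value = 0.019

p̂ = 24/114 = 0.21053.
Null standard error: √(0.30·0.70/114) = √0.001842105 = 0.042920.
Test statistic (full precision, shown to 4 dp): z = (24/114 − 0.30)/SE₀ ≈ -2.0847.
From the standard normal, P(Z ≤ z) = 0.019.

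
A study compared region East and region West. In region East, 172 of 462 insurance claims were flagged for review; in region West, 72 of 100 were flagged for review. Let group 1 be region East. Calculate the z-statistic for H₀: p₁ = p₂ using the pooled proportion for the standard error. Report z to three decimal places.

p̂₁ = 172/462 = 0.37229, p̂₂ = 72/100 = 0.72000.
Pooled p̂ = (172+72)/(462+100) = 244/562 = 0.43416.
SE = √[p̂(1−p̂)(1/n₁+1/n₂)] = √[0.43416·0.56584·(1/462+1/100)] ≈ 0.054666.
z = (p̂₁ − p̂₂)/SE = (0.37229 − 0.72000)/0.054666 = -0.34771/0.054666 = -6.361.

z = -6.361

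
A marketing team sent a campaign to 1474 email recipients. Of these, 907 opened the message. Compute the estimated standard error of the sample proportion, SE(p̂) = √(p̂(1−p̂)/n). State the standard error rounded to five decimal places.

Sample proportion p̂ = 907/1474 = 0.61533.
p̂(1−p̂) = 0.61533·0.38467 = 0.236699.
SE = √(0.236699/1474) = 0.01267.

SE = 0.01267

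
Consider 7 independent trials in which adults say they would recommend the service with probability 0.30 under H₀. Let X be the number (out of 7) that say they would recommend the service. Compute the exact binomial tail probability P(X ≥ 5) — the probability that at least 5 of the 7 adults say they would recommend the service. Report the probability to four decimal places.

P = 0.0288

X is binomial with n = 7 and p = 0.30.
P(X ≥ 5) = C(7,5)·0.30^5·0.70^2 + C(7,6)·0.30^6·0.70^1 + C(7,7)·0.30^7·0.70^0.
= 0.025005 + 0.003572 + 0.000219 = 0.0288.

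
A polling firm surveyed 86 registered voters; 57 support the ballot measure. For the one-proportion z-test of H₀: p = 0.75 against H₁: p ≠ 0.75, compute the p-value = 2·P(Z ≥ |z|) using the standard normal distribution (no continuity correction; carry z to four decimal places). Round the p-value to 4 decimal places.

p-value = 0.0618

The sample proportion is 57/86 = 0.66279.
Under H₀, SE = √(p₀(1−p₀)/n) = √(0.75·0.25/86) = √0.002180233 = 0.046693.
z = (p̂ − p₀)/SE = (57/86 − 0.75)/0.046693 ≈ -1.8677.
p-value = 2·P(Z ≥ |z|) with z = -1.8677 → 0.0618.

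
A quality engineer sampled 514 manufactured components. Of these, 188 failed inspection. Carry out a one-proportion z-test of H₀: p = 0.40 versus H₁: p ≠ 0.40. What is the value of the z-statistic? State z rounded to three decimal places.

z = -1.585

The sample proportion is 188/514 = 0.36576.
Null standard error: √(0.40·0.60/514) = √0.000466926 = 0.021608.
z = (p̂ − p₀)/SE = (0.36576 − 0.40)/0.021608 = -1.585.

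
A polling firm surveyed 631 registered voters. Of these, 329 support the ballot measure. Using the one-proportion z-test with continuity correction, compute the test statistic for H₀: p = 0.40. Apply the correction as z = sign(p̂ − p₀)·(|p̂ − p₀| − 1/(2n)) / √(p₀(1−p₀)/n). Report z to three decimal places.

z = 6.184

With x = 329 successes in n = 631, p̂ = 0.52139. p̂ − p₀ = 0.121395.
1/(2n) = 0.000792.
Corrected numerator: |0.121395| − 0.000792 = 0.120603.
Under H₀, SE = √(p₀(1−p₀)/n) = √(0.40·0.60/631) = √0.000380349 = 0.019503.
z = +0.120603/0.019503 = 6.184.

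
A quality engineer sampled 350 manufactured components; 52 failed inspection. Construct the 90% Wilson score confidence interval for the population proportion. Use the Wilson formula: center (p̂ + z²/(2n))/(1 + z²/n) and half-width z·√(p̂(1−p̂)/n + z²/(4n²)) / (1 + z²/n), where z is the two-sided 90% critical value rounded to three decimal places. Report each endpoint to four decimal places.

(0.1200, 0.1825)

Here p̂ = 52/350 = 0.14857 and z = 1.645 (z² = 2.706025).
1 + z²/n = 1.007732.
Adjusted center: (0.14857 + z²/(2n))/1.007732 = 0.15127.
Radicand: p̂(1−p̂)/n + z²/(4n²) = 0.000361423 + 0.000005523 = 0.000366946.
Half-width = 1.645·√0.000366946/1.007732 = 0.03127.
So the interval runs from 0.1200 to 0.1825.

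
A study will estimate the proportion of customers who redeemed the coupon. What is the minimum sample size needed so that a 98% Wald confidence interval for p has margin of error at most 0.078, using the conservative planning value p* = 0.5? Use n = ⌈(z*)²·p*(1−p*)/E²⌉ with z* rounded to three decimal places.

The 98% critical value is z* = 2.326.
p*(1−p*) = 0.50·0.50 = 0.2500.
(z*)²·p*(1−p*)/E² = 5.410276·0.2500/0.006084 = 222.316.
Rounding up, n = 223.

n = 223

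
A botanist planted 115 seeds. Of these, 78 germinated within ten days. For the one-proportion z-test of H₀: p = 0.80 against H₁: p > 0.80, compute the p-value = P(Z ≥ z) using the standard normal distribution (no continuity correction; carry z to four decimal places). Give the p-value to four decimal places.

p-value = 0.9995

p̂ = 78/115 = 0.67826.
Under H₀, SE = √(p₀(1−p₀)/n) = √(0.80·0.20/115) = √0.001391304 = 0.037300.
Test statistic (full precision, shown to 4 dp): z = (78/115 − 0.80)/SE₀ ≈ -3.2638.
p-value = P(Z ≥ z) with z = -3.2638 → 0.9995.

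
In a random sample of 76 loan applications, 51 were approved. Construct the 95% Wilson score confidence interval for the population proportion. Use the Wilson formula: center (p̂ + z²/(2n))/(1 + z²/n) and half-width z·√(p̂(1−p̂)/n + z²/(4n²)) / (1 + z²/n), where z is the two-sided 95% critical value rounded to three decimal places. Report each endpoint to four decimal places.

Here p̂ = 51/76 = 0.67105 and z = 1.960 (z² = 3.841600).
1 + z²/n = 1.050547.
Center = (0.67105 + 0.025274)/1.050547 = 0.66282.
Radicand: p̂(1−p̂)/n + z²/(4n²) = 0.002904487 + 0.000166274 = 0.003070761.
Half-width = z·√(radicand)/denom = 1.960·0.055414/1.050547 = 0.10339.
Interval: 0.66282 ± 0.10339 → (0.5594, 0.7662).

(0.5594, 0.7662)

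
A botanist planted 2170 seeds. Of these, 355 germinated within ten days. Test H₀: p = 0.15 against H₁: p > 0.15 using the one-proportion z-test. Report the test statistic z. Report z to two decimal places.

z = 1.77

The sample proportion is 355/2170 = 0.16359.
Under H₀, SE = √(p₀(1−p₀)/n) = √(0.15·0.85/2170) = √0.000058756 = 0.007665.
z = (p̂ − p₀)/SE = (0.16359 − 0.15)/0.007665 = 1.77.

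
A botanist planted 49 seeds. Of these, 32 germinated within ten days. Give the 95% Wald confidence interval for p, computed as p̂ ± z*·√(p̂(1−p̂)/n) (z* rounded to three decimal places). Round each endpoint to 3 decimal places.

(0.520, 0.786)

The sample proportion is 32/49 = 0.65306.
Standard error of p̂: √(0.226572/49) = √0.004623924 = 0.067999.
z* = 1.960 at the 95% level.
Margin of error: 1.960 × 0.067999 = 0.13328.
Interval: 0.65306 ± 0.13328 → (0.520, 0.786).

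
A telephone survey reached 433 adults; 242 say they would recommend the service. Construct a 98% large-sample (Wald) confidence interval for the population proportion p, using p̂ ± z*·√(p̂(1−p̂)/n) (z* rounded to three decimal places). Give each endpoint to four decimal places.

Sample proportion p̂ = 242/433 = 0.55889.
SE(p̂) = √(0.55889·0.44111/433) = 0.023861.
z* = 2.326 at the 98% level.
Margin = 2.326·0.023861 = 0.05550.
Interval: 0.55889 ± 0.05550 → (0.5034, 0.6144).

(0.5034, 0.6144)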